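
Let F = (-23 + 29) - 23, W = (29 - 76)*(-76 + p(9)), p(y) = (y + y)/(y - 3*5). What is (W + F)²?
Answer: 13660416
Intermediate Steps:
p(y) = 2*y/(-15 + y) (p(y) = (2*y)/(y - 15) = (2*y)/(-15 + y) = 2*y/(-15 + y))
W = 3713 (W = (29 - 76)*(-76 + 2*9/(-15 + 9)) = -47*(-76 + 2*9/(-6)) = -47*(-76 + 2*9*(-⅙)) = -47*(-76 - 3) = -47*(-79) = 3713)
F = -17 (F = 6 - 23 = -17)
(W + F)² = (3713 - 17)² = 3696² = 13660416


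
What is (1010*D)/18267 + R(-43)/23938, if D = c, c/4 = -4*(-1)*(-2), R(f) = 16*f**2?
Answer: -116632616/218637723 ≈ -0.53345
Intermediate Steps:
c = -32 (c = 4*(-4*(-1)*(-2)) = 4*(4*(-2)) = 4*(-8) = -32)
D = -32
(1010*D)/18267 + R(-43)/23938 = (1010*(-32))/18267 + (16*(-43)**2)/23938 = -32320*1/18267 + (16*1849)*(1/23938) = -32320/18267 + 29584*(1/23938) = -32320/18267 + 14792/11969 = -116632616/218637723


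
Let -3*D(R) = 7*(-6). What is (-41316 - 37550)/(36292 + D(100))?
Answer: -39433/18153 ≈ -2.1723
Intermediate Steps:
D(R) = 14 (D(R) = -7*(-6)/3 = -1/3*(-42) = 14)
(-41316 - 37550)/(36292 + D(100)) = (-41316 - 37550)/(36292 + 14) = -78866/36306 = -78866*1/36306 = -39433/18153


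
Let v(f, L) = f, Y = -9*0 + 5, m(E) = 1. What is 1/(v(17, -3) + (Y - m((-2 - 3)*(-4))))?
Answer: 1/21 ≈ 0.047619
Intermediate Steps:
Y = 5 (Y = 0 + 5 = 5)
1/(v(17, -3) + (Y - m((-2 - 3)*(-4)))) = 1/(17 + (5 - 1*1)) = 1/(17 + (5 - 1)) = 1/(17 + 4) = 1/21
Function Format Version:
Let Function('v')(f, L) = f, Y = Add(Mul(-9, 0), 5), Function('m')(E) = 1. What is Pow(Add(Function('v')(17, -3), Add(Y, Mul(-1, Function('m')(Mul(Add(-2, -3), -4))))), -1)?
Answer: Rational(1, 21) ≈ 0.047619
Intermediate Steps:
Y = 5 (Y = Add(0, 5) = 5)
Pow(Add(Function('v')(17, -3), Add(Y, Mul(-1, Function('m')(Mul(Add(-2, -3), -4))))), -1) = Pow(Add(17, Add(5, Mul(-1, 1))), -1) = Pow(Add(17, Add(5, -1)), -1) = Pow(Add(17, 4), -1) = Pow(21, -1) = Rational(1, 21)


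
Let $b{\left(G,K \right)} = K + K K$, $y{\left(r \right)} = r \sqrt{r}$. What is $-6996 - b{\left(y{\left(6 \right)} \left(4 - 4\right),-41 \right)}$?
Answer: $-8636$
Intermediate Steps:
$y{\left(r \right)} = r^{\frac{3}{2}}$
$b{\left(G,K \right)} = K + K^{2}$
$-6996 - b{\left(y{\left(6 \right)} \left(4 - 4\right),-41 \right)} = -6996 - - 41 \left(1 - 41\right) = -6996 - \left(-41\right) \left(-40\right) = -6996 - 1640 = -8636$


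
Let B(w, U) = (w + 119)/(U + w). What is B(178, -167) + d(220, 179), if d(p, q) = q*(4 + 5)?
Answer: 1638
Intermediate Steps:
d(p, q) = 9*q (d(p, q) = q*9 = 9*q)
B(w, U) = (119 + w)/(U + w)
B(178, -167) + d(220, 179) = (119 + 178)/(-167 + 178) + 9*179 = 297/11 + 1611 = (1/11)*297 + 1611 = 27 + 1611 = 1638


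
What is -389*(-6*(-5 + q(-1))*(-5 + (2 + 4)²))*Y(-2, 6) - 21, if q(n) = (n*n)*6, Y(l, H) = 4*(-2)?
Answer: -578853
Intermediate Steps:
Y(l, H) = -8
q(n) = 6*n² (q(n) = n²*6 = 6*n²)
-389*(-6*(-5 + q(-1))*(-5 + (2 + 4)²))*Y(-2, 6) - 21 = -389*(-6*(-5 + 6*(-1)²)*(-5 + (2 + 4)²))*(-8) - 21 = -389*(-6*(-5 + 6*1)*(-5 + 6²))*(-8) - 21 = -389*(-6*(-5 + 6)*(-5 + 36))*(-8) - 21 = -389*(-6*31)*(-8) - 21 = -(-72354)*(-8) - 21 = -389*1488 - 21 = -578832 - 21 = -578853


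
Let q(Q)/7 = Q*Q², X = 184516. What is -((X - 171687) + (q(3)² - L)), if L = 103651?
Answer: 55101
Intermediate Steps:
q(Q) = 7*Q³ (q(Q) = 7*(Q*Q²) = 7*Q³)
-((X - 171687) + (q(3)² - L)) = -((184516 - 171687) + ((7*3³)² - 1*103651)) = -(12829 + ((7*27)² - 103651)) = -(12829 + (189² - 103651)) = -(12829 + (35721 - 103651)) = -(12829 - 67930) = -1*(-55101) = 55101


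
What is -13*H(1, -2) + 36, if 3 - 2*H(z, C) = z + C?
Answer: 10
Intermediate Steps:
H(z, C) = 3/2 - C/2 - z/2 (H(z, C) = 3/2 - (z + C)/2 = 3/2 - (C + z)/2 = 3/2 + (-C/2 - z/2) = 3/2 - C/2 - z/2)
-13*H(1, -2) + 36 = -13*(3/2 - ½*(-2) - ½*1) + 36 = -13*(3/2 + 1 - ½) + 36 = -13*2 + 36 = -26 + 36 = 10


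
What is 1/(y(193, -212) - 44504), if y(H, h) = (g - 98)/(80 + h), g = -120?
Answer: -66/2937155 ≈ -2.2471e-5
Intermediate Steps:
y(H, h) = -218/(80 + h) (y(H, h) = (-120 - 98)/(80 + h) = -218/(80 + h))
1/(y(193, -212) - 44504) = 1/(-218/(80 - 212) - 44504) = 1/(-218/(-132) - 44504) = 1/(-218*(-1/132) - 44504) = 1/(109/66 - 44504) = 1/(-2937155/66) = -66/2937155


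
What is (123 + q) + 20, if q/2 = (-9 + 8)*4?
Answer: 135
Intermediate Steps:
q = -8 (q = 2*((-9 + 8)*4) = 2*(-1*4) = 2*(-4) = -8)
(123 + q) + 20 = (123 - 8) + 20 = 115 + 20 = 135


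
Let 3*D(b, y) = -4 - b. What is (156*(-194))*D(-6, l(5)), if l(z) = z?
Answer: -20176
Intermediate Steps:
D(b, y) = -4/3 - b/3 (D(b, y) = (-4 - b)/3 = -4/3 - b/3)
(156*(-194))*D(-6, l(5)) = (156*(-194))*(-4/3 - ⅓*(-6)) = -30264*(-4/3 + 2) = -30264*⅔ = -20176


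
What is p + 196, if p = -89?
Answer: 107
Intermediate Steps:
p + 196 = -89 + 196 = 107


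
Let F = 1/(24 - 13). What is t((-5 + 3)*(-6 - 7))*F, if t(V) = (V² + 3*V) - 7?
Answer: 747/11 ≈ 67.909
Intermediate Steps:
F = 1/11 ≈ 0.090909
t(V) = -7 + V² + 3*V
t((-5 + 3)*(-6 - 7))*F = (-7 + ((-5 + 3)*(-6 - 7))² + 3*((-5 + 3)*(-6 - 7)))*(1/11) = (-7 + (-2*(-13))² + 3*(-2*(-13)))*(1/11) = (-7 + 26² + 3*26)*(1/11) = (-7 + 676 + 78)*(1/11) = 747*(1/11) = 747/11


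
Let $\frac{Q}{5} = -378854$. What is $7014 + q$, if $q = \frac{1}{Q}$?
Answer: $\frac{13286409779}{1894270} \approx 7014.0$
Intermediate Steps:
$Q = -1894270$ ($Q = 5 \left(-378854\right) = -1894270$)
$q = - \frac{1}{1894270}$ ($q = \frac{1}{-1894270} = - \frac{1}{1894270} \approx -5.2791 \cdot 10^{-7}$)
$7014 + q = 7014 - \frac{1}{1894270} = \frac{13286409779}{1894270}$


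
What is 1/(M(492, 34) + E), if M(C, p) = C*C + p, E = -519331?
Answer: -1/277233 ≈ -3.6071e-6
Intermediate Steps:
M(C, p) = p + C² (M(C, p) = C² + p = p + C²)
1/(M(492, 34) + E) = 1/((34 + 492²) - 519331) = 1/((34 + 242064) - 519331) = 1/(242098 - 519331) = 1/(-277233) = -1/277233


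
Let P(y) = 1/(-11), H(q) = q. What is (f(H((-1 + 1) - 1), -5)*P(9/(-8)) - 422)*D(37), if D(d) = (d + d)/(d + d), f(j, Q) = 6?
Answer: -4648/11 ≈ -422.55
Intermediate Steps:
P(y) = -1/11
D(d) = 1 (D(d) = (2*d)/((2*d)) = (2*d)*(1/(2*d)) = 1)
(f(H((-1 + 1) - 1), -5)*P(9/(-8)) - 422)*D(37) = (6*(-1/11) - 422)*1 = (-6/11 - 422)*1 = -4648/11*1 = -4648/11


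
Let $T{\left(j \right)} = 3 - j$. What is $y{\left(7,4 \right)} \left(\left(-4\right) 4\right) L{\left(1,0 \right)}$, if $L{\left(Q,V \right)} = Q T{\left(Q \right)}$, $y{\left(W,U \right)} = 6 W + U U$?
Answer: $-1856$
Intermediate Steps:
$y{\left(W,U \right)} = U^{2} + 6 W$ ($y{\left(W,U \right)} = 6 W + U^{2} = U^{2} + 6 W$)
$L{\left(Q,V \right)} = Q \left(3 - Q\right)$
$y{\left(7,4 \right)} \left(\left(-4\right) 4\right) L{\left(1,0 \right)} = \left(4^{2} + 6 \cdot 7\right) \left(\left(-4\right) 4\right) 1 \left(3 - 1\right) = \left(16 + 42\right) \left(-16\right) 1 \left(3 - 1\right) = 58 \left(-16\right) 1 \cdot 2 = \left(-928\right) 2 = -1856$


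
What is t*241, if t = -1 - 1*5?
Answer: -1446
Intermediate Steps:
t = -6 (t = -1 - 5 = -6)
t*241 = -6*241 = -1446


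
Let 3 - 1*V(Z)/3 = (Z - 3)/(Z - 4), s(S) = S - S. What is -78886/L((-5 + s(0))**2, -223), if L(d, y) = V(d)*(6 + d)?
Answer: -552202/1271 ≈ -434.46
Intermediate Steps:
s(S) = 0
V(Z) = 9 - 3*(-3 + Z)/(-4 + Z) (V(Z) = 9 - 3*(Z - 3)/(Z - 4) = 9 - 3*(-3 + Z)/(-4 + Z))
L(d, y) = 3*(-9 + 2*d)*(6 + d)/(-4 + d) (L(d, y) = (3*(-9 + 2*d)/(-4 + d))*(6 + d) = 3*(-9 + 2*d)*(6 + d)/(-4 + d))
-78886/L((-5 + s(0))**2, -223) = -78886*(-4 + (-5 + 0)**2)/(3*(-9 + 2*(-5 + 0)**2)*(6 + (-5 + 0)**2)) = -78886*(-4 + (-5)**2)/(3*(-9 + 2*(-5)**2)*(6 + (-5)**2)) = -78886*(-4 + 25)/(3*(-9 + 2*25)*(6 + 25)) = -78886*7/(31*(-9 + 50)) = -78886/(3*(1/21)*41*31) = -78886/1271/7 = -78886*7/1271 = -552202/1271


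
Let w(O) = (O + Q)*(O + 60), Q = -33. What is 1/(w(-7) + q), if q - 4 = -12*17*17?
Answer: -1/5584 ≈ -0.00017908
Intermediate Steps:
w(O) = (-33 + O)*(60 + O) (w(O) = (O - 33)*(O + 60) = (-33 + O)*(60 + O))
q = -3464 (q = 4 - 12*17*17 = 4 - 204*17 = 4 - 3468 = -3464)
1/(w(-7) + q) = 1/((-1980 + (-7)² + 27*(-7)) - 3464) = 1/((-1980 + 49 - 189) - 3464) = 1/(-2120 - 3464) = 1/(-5584) = -1/5584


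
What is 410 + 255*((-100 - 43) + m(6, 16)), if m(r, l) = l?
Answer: -31975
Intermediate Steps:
410 + 255*((-100 - 43) + m(6, 16)) = 410 + 255*((-100 - 43) + 16) = 410 + 255*(-143 + 16) = 410 + 255*(-127) = 410 - 32385 = -31975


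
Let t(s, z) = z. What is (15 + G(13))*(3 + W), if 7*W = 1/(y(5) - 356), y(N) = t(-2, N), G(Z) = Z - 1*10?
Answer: 14740/273 ≈ 53.993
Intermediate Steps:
G(Z) = -10 + Z (G(Z) = Z - 10 = -10 + Z)
y(N) = N
W = -1/2457 (W = 1/(7*(5 - 356)) = (⅐)/(-351) = (⅐)*(-1/351) = -1/2457 ≈ -0.00040700)
(15 + G(13))*(3 + W) = (15 + (-10 + 13))*(3 - 1/2457) = (15 + 3)*(7370/2457) = 18*(7370/2457) = 14740/273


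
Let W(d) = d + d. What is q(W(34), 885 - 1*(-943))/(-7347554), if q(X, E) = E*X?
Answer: -62152/3673777 ≈ -0.016918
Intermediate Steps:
W(d) = 2*d
q(W(34), 885 - 1*(-943))/(-7347554) = ((885 - 1*(-943))*(2*34))/(-7347554) = ((885 + 943)*68)*(-1/7347554) = (1828*68)*(-1/7347554) = 124304*(-1/7347554) = -62152/3673777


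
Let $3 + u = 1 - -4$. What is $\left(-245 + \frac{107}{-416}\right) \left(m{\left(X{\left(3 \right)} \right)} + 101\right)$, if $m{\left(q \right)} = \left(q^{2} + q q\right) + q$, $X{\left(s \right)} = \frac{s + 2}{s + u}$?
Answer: $- \frac{102027}{4} \approx -25507.0$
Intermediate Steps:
$u = 2$ ($u = -3 + \left(1 - -4\right) = -3 + \left(1 + 4\right) = -3 + 5 = 2$)
$X{\left(s \right)} = 1$ ($X{\left(s \right)} = \frac{s + 2}{s + 2} = \frac{2 + s}{2 + s} = 1$)
$m{\left(q \right)} = q + 2 q^{2}$ ($m{\left(q \right)} = \left(q^{2} + q^{2}\right) + q = 2 q^{2} + q = q + 2 q^{2}$)
$\left(-245 + \frac{107}{-416}\right) \left(m{\left(X{\left(3 \right)} \right)} + 101\right) = \left(-245 + \frac{107}{-416}\right) \left(1 \left(1 + 2 \cdot 1\right) + 101\right) = \left(-245 + 107 \left(- \frac{1}{416}\right)\right) \left(1 \left(1 + 2\right) + 101\right) = \left(-245 - \frac{107}{416}\right) \left(1 \cdot 3 + 101\right) = - \frac{102027 \left(3 + 101\right)}{416} = \left(- \frac{102027}{416}\right) 104 = - \frac{102027}{4}$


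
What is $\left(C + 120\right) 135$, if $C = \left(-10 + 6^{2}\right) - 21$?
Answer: $16875$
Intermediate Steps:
$C = 5$ ($C = \left(-10 + 36\right) - 21 = 26 - 21 = 5$)
$\left(C + 120\right) 135 = \left(5 + 120\right) 135 = 125 \cdot 135 = 16875$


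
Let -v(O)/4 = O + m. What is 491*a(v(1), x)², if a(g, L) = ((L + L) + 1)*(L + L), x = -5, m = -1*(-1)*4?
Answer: 3977100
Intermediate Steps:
m = 4 (m = 1*4 = 4)
v(O) = -16 - 4*O (v(O) = -4*(O + 4) = -4*(4 + O) = -16 - 4*O)
a(g, L) = 2*L*(1 + 2*L) (a(g, L) = (2*L + 1)*(2*L) = (1 + 2*L)*(2*L) = 2*L*(1 + 2*L))
491*a(v(1), x)² = 491*(2*(-5)*(1 + 2*(-5)))² = 491*(2*(-5)*(1 - 10))² = 491*(2*(-5)*(-9))² = 491*90² = 491*8100 = 3977100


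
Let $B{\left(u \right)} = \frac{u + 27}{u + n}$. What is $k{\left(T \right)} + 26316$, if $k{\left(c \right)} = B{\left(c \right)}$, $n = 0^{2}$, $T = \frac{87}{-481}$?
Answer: $\frac{758864}{29} \approx 26168.0$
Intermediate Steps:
$T = - \frac{87}{481}$ ($T = 87 \left(- \frac{1}{481}\right) = - \frac{87}{481} \approx -0.18087$)
$n = 0$
$B{\left(u \right)} = \frac{27 + u}{u}$ ($B{\left(u \right)} = \frac{u + 27}{u + 0} = \frac{27 + u}{u}$)
$k{\left(c \right)} = \frac{27 + c}{c}$
$k{\left(T \right)} + 26316 = \frac{27 - \frac{87}{481}}{- \frac{87}{481}} + 26316 = \left(- \frac{481}{87}\right) \frac{12900}{481} + 26316 = - \frac{4300}{29} + 26316 = \frac{758864}{29}$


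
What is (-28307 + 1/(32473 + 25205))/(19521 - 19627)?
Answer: 1632691145/6113868 ≈ 267.05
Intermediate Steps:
(-28307 + 1/(32473 + 25205))/(19521 - 19627) = (-28307 + 1/57678)/(-106) = (-28307 + 1/57678)*(-1/106) = -1632691145/57678*(-1/106) = 1632691145/6113868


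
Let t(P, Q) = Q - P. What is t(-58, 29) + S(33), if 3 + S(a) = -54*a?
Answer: -1698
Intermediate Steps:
S(a) = -3 - 54*a
t(-58, 29) + S(33) = (29 - 1*(-58)) + (-3 - 54*33) = (29 + 58) + (-3 - 1782) = 87 - 1785 = -1698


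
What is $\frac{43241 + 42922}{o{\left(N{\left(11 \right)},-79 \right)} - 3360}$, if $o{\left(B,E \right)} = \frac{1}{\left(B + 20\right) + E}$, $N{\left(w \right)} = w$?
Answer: $- \frac{4135824}{161281} \approx -25.644$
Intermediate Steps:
$o{\left(B,E \right)} = \frac{1}{20 + B + E}$ ($o{\left(B,E \right)} = \frac{1}{\left(20 + B\right) + E} = \frac{1}{20 + B + E}$)
$\frac{43241 + 42922}{o{\left(N{\left(11 \right)},-79 \right)} - 3360} = \frac{43241 + 42922}{\frac{1}{20 + 11 - 79} - 3360} = \frac{86163}{\frac{1}{-48} - 3360} = \frac{86163}{- \frac{1}{48} - 3360} = \frac{86163}{- \frac{161281}{48}} = 86163 \left(- \frac{48}{161281}\right) = - \frac{4135824}{161281}$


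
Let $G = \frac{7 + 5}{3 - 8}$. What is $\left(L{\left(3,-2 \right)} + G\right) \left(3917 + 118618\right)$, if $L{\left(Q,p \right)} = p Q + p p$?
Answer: $-539154$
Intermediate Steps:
$G = - \frac{12}{5}$ ($G = \frac{12}{-5} = 12 \left(- \frac{1}{5}\right) = - \frac{12}{5} \approx -2.4$)
$L{\left(Q,p \right)} = p^{2} + Q p$ ($L{\left(Q,p \right)} = Q p + p^{2} = p^{2} + Q p$)
$\left(L{\left(3,-2 \right)} + G\right) \left(3917 + 118618\right) = \left(- 2 \left(3 - 2\right) - \frac{12}{5}\right) \left(3917 + 118618\right) = \left(\left(-2\right) 1 - \frac{12}{5}\right) 122535 = \left(-2 - \frac{12}{5}\right) 122535 = \left(- \frac{22}{5}\right) 122535 = -539154$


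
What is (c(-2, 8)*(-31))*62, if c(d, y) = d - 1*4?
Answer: 11532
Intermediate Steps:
c(d, y) = -4 + d (c(d, y) = d - 4 = -4 + d)
(c(-2, 8)*(-31))*62 = ((-4 - 2)*(-31))*62 = -6*(-31)*62 = 186*62 = 11532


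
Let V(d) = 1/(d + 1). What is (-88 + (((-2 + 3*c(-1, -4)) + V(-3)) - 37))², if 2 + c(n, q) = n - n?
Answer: 71289/4 ≈ 17822.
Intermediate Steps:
c(n, q) = -2 (c(n, q) = -2 + (n - n) = -2 + 0 = -2)
V(d) = 1/(1 + d)
(-88 + (((-2 + 3*c(-1, -4)) + V(-3)) - 37))² = (-88 + (((-2 + 3*(-2)) + 1/(1 - 3)) - 37))² = (-88 + (((-2 - 6) + 1/(-2)) - 37))² = (-88 + ((-8 - ½) - 37))² = (-88 + (-17/2 - 37))² = (-88 - 91/2)² = (-267/2)² = 71289/4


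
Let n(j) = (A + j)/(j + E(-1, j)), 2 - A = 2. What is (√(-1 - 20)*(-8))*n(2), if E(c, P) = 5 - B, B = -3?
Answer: -8*I*√21/5 ≈ -7.3321*I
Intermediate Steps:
A = 0 (A = 2 - 1*2 = 2 - 2 = 0)
E(c, P) = 8 (E(c, P) = 5 - 1*(-3) = 5 + 3 = 8)
n(j) = j/(8 + j) (n(j) = (0 + j)/(j + 8) = j/(8 + j))
(√(-1 - 20)*(-8))*n(2) = (√(-1 - 20)*(-8))*(2/(8 + 2)) = (√(-21)*(-8))*(2/10) = ((I*√21)*(-8))*(2*(⅒)) = -8*I*√21*(⅕) = -8*I*√21/5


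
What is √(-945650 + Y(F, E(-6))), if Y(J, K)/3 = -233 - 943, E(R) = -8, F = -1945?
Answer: I*√949178 ≈ 974.26*I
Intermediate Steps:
Y(J, K) = -3528 (Y(J, K) = 3*(-233 - 943) = 3*(-1176) = -3528)
√(-945650 + Y(F, E(-6))) = √(-945650 - 3528) = √(-949178) = I*√949178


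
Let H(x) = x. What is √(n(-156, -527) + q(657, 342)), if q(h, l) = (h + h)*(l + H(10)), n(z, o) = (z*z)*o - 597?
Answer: 7*I*√252309 ≈ 3516.1*I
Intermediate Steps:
n(z, o) = -597 + o*z² (n(z, o) = z²*o - 597 = o*z² - 597 = -597 + o*z²)
q(h, l) = 2*h*(10 + l) (q(h, l) = (h + h)*(l + 10) = (2*h)*(10 + l) = 2*h*(10 + l))
√(n(-156, -527) + q(657, 342)) = √((-597 - 527*(-156)²) + 2*657*(10 + 342)) = √((-597 - 527*24336) + 2*657*352) = √((-597 - 12825072) + 462528) = √(-12825669 + 462528) = √(-12363141) = 7*I*√252309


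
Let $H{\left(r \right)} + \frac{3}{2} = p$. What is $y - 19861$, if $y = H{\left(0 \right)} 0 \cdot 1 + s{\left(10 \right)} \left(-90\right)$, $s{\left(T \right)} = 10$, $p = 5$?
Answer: $-20761$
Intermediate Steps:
$H{\left(r \right)} = \frac{7}{2}$ ($H{\left(r \right)} = - \frac{3}{2} + 5 = \frac{7}{2}$)
$y = -900$ ($y = \frac{7}{2} \cdot 0 \cdot 1 + 10 \left(-90\right) = 0 \cdot 1 - 900 = 0 - 900 = -900$)
$y - 19861 = -900 - 19861 = -20761$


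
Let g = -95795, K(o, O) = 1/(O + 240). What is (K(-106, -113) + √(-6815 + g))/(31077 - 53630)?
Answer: -1/2864231 - I*√102610/22553 ≈ -3.4913e-7 - 0.014203*I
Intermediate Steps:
K(o, O) = 1/(240 + O)
(K(-106, -113) + √(-6815 + g))/(31077 - 53630) = (1/(240 - 113) + √(-6815 - 95795))/(31077 - 53630) = (1/127 + √(-102610))/(-22553) = (1/127 + I*√102610)*(-1/22553) = -1/2864231 - I*√102610/22553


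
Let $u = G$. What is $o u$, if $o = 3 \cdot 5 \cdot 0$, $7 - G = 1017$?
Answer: $0$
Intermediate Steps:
$G = -1010$ ($G = 7 - 1017 = -1010$)
$u = -1010$
$o = 0$ ($o = 15 \cdot 0 = 0$)
$o u = 0 \left(-1010\right) = 0$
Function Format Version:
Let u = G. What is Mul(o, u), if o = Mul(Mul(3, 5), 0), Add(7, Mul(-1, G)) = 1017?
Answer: 0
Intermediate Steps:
G = -1010 (G = Add(7, Mul(-1, 1017)) = Add(7, -1017) = -1010)
u = -1010
o = 0 (o = Mul(15, 0) = 0)
Mul(o, u) = Mul(0, -1010) = 0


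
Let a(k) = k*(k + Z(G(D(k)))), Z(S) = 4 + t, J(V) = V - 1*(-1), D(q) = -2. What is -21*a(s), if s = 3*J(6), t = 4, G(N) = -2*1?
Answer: -12789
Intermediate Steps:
J(V) = 1 + V (J(V) = V + 1 = 1 + V)
G(N) = -2
s = 21 (s = 3*(1 + 6) = 3*7 = 21)
Z(S) = 8 (Z(S) = 4 + 4 = 8)
a(k) = k*(8 + k) (a(k) = k*(k + 8) = k*(8 + k))
-21*a(s) = -441*(8 + 21) = -441*29 = -21*609 = -12789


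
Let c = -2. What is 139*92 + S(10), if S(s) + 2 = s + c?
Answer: 12794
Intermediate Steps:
S(s) = -4 + s (S(s) = -2 + (s - 2) = -2 + (-2 + s) = -4 + s)
139*92 + S(10) = 139*92 + (-4 + 10) = 12788 + 6 = 12794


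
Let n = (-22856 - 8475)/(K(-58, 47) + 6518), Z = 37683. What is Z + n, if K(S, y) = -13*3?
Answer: 12848254/341 ≈ 37678.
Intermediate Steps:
K(S, y) = -39
n = -1649/341 (n = (-22856 - 8475)/(-39 + 6518) = -31331/6479 = -31331*1/6479 = -1649/341 ≈ -4.8358)
Z + n = 37683 - 1649/341 = 12848254/341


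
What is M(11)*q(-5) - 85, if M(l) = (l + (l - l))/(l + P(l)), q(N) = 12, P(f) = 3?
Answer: -529/7 ≈ -75.571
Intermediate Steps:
M(l) = l/(3 + l) (M(l) = (l + (l - l))/(l + 3) = (l + 0)/(3 + l) = l/(3 + l))
M(11)*q(-5) - 85 = (11/(3 + 11))*12 - 85 = (11/14)*12 - 85 = 66/7 - 85 = -529/7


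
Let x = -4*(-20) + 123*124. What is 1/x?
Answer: 1/15332 ≈ 6.5223e-5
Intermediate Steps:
x = 15332 (x = 80 + 15252 = 15332)
1/x = 1/15332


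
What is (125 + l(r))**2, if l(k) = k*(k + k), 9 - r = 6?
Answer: 20449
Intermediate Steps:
r = 3 (r = 9 - 1*6 = 9 - 6 = 3)
l(k) = 2*k**2 (l(k) = k*(2*k) = 2*k**2)
(125 + l(r))**2 = (125 + 2*3**2)**2 = (125 + 2*9)**2 = (125 + 18)**2 = 143**2 = 20449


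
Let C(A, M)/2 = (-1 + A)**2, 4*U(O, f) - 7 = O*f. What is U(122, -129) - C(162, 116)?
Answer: -223099/4 ≈ -55775.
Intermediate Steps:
U(O, f) = 7/4 + O*f/4 (U(O, f) = 7/4 + (O*f)/4 = 7/4 + O*f/4)
C(A, M) = 2*(-1 + A)**2
U(122, -129) - C(162, 116) = (7/4 + (1/4)*122*(-129)) - 2*(-1 + 162)**2 = (7/4 - 7869/2) - 2*161**2 = -15731/4 - 2*25921 = -15731/4 - 1*51842 = -15731/4 - 51842 = -223099/4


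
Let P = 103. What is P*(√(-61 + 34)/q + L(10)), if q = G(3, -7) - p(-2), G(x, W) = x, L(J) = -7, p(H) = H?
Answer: -721 + 309*I*√3/5 ≈ -721.0 + 107.04*I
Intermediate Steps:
q = 5 (q = 3 - 1*(-2) = 3 + 2 = 5)
P*(√(-61 + 34)/q + L(10)) = 103*(√(-61 + 34)/5 - 7) = 103*(√(-27)*(⅕) - 7) = 103*((3*I*√3)*(⅕) - 7) = 103*(3*I*√3/5 - 7) = 103*(-7 + 3*I*√3/5) = -721 + 309*I*√3/5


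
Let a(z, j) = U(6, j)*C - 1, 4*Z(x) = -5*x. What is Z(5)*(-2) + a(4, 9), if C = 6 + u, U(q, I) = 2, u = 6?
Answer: 71/2 ≈ 35.500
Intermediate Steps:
Z(x) = -5*x/4 (Z(x) = (-5*x)/4 = -5*x/4)
C = 12 (C = 6 + 6 = 12)
a(z, j) = 23 (a(z, j) = 2*12 - 1 = 24 - 1 = 23)
Z(5)*(-2) + a(4, 9) = -5/4*5*(-2) + 23 = -25/4*(-2) + 23 = 25/2 + 23 = 71/2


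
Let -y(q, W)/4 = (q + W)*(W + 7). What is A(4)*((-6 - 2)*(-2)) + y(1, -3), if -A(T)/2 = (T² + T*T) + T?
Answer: -1120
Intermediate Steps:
y(q, W) = -4*(7 + W)*(W + q) (y(q, W) = -4*(q + W)*(W + 7) = -4*(W + q)*(7 + W) = -4*(7 + W)*(W + q))
A(T) = -4*T² - 2*T (A(T) = -2*((T² + T*T) + T) = -2*((T² + T²) + T) = -2*(2*T² + T) = -2*(T + 2*T²) = -4*T² - 2*T)
A(4)*((-6 - 2)*(-2)) + y(1, -3) = (-2*4*(1 + 2*4))*((-6 - 2)*(-2)) + (-28*(-3) - 28*1 - 4*(-3)² - 4*(-3)*1) = (-2*4*(1 + 8))*(-8*(-2)) + (84 - 28 - 4*9 + 12) = -2*4*9*16 + (84 - 28 - 36 + 12) = -72*16 + 32 = -1152 + 32 = -1120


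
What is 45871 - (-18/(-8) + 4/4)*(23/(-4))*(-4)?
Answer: 183185/4 ≈ 45796.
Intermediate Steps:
45871 - (-18/(-8) + 4/4)*(23/(-4))*(-4) = 45871 - (-18*(-⅛) + 4*(¼))*(23*(-¼))*(-4) = 45871 - (9/4 + 1)*(-23/4)*(-4) = 45871 - (13/4)*(-23/4)*(-4) = 45871 - (-299)*(-4)/16 = 45871 - 1*299/4 = 45871 - 299/4 = 183185/4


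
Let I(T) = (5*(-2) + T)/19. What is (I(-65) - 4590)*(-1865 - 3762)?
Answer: 491152695/19 ≈ 2.5850e+7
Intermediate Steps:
I(T) = -10/19 + T/19 (I(T) = (-10 + T)*(1/19) = -10/19 + T/19)
(I(-65) - 4590)*(-1865 - 3762) = ((-10/19 + (1/19)*(-65)) - 4590)*(-1865 - 3762) = ((-10/19 - 65/19) - 4590)*(-5627) = (-75/19 - 4590)*(-5627) = -87285/19*(-5627) = 491152695/19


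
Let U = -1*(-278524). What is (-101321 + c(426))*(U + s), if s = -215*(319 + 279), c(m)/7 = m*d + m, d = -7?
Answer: -17876466202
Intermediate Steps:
c(m) = -42*m (c(m) = 7*(m*(-7) + m) = 7*(-7*m + m) = 7*(-6*m) = -42*m)
U = 278524
s = -128570 (s = -215*598 = -128570)
(-101321 + c(426))*(U + s) = (-101321 - 42*426)*(278524 - 128570) = (-101321 - 17892)*149954 = -119213*149954 = -17876466202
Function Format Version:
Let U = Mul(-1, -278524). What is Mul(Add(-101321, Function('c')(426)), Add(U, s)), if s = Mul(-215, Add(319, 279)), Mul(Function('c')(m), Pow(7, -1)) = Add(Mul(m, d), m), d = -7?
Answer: -17876466202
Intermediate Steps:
Function('c')(m) = Mul(-42, m) (Function('c')(m) = Mul(7, Add(Mul(m, -7), m)) = Mul(7, Add(Mul(-7, m), m)) = Mul(7, Mul(-6, m)) = Mul(-42, m))
U = 278524
s = -128570 (s = Mul(-215, 598) = -128570)
Mul(Add(-101321, Function('c')(426)), Add(U, s)) = Mul(Add(-101321, Mul(-42, 426)), Add(278524, -128570)) = Mul(Add(-101321, -17892), 149954) = Mul(-119213, 149954) = -17876466202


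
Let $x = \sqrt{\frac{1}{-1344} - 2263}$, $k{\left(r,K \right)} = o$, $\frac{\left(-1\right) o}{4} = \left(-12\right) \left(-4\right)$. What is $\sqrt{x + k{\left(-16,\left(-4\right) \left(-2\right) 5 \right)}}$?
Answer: $\frac{\sqrt{-1354752 + 42 i \sqrt{63870933}}}{84} \approx 1.7037 + 13.961 i$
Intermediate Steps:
$o = -192$ ($o = - 4 \left(\left(-12\right) \left(-4\right)\right) = \left(-4\right) 48 = -192$)
$k{\left(r,K \right)} = -192$
$x = \frac{i \sqrt{63870933}}{168}$ ($x = \sqrt{- \frac{1}{1344} - 2263} = \sqrt{- \frac{3041473}{1344}} = \frac{i \sqrt{63870933}}{168} \approx 47.571 i$)
$\sqrt{x + k{\left(-16,\left(-4\right) \left(-2\right) 5 \right)}} = \sqrt{\frac{i \sqrt{63870933}}{168} - 192} = \sqrt{-192 + \frac{i \sqrt{63870933}}{168}}$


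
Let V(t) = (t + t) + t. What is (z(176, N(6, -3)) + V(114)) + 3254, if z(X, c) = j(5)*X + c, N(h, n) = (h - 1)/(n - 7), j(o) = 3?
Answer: 8247/2 ≈ 4123.5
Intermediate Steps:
N(h, n) = (-1 + h)/(-7 + n)
V(t) = 3*t (V(t) = 2*t + t = 3*t)
z(X, c) = c + 3*X (z(X, c) = 3*X + c = c + 3*X)
(z(176, N(6, -3)) + V(114)) + 3254 = (((-1 + 6)/(-7 - 3) + 3*176) + 3*114) + 3254 = ((5/(-10) + 528) + 342) + 3254 = ((-⅒*5 + 528) + 342) + 3254 = ((-½ + 528) + 342) + 3254 = (1055/2 + 342) + 3254 = 1739/2 + 3254 = 8247/2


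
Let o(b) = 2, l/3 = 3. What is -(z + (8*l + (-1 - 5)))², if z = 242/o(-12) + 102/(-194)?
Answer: -327175744/9409 ≈ -34773.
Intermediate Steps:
l = 9 (l = 3*3 = 9)
z = 11686/97 (z = 242/2 + 102/(-194) = 242*(½) + 102*(-1/194) = 121 - 51/97 = 11686/97 ≈ 120.47)
-(z + (8*l + (-1 - 5)))² = -(11686/97 + (8*9 + (-1 - 5)))² = -(11686/97 + (72 - 6))² = -(11686/97 + 66)² = -(18088/97)² = -1*327175744/9409 = -327175744/9409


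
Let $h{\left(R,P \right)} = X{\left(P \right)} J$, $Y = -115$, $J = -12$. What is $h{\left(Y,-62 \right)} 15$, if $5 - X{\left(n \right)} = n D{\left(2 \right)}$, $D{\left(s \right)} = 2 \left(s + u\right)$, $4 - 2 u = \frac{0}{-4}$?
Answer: $-90180$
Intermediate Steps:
$u = 2$ ($u = 2 - \frac{0 \frac{1}{-4}}{2} = 2 - \frac{0 \left(- \frac{1}{4}\right)}{2} = 2 - 0 = 2 + 0 = 2$)
$D{\left(s \right)} = 4 + 2 s$ ($D{\left(s \right)} = 2 \left(s + 2\right) = 2 \left(2 + s\right) = 4 + 2 s$)
$X{\left(n \right)} = 5 - 8 n$ ($X{\left(n \right)} = 5 - n \left(4 + 2 \cdot 2\right) = 5 - n \left(4 + 4\right) = 5 - n 8 = 5 - 8 n$)
$h{\left(R,P \right)} = -60 + 96 P$ ($h{\left(R,P \right)} = \left(5 - 8 P\right) \left(-12\right) = -60 + 96 P$)
$h{\left(Y,-62 \right)} 15 = \left(-60 + 96 \left(-62\right)\right) 15 = \left(-60 - 5952\right) 15 = \left(-6012\right) 15 = -90180$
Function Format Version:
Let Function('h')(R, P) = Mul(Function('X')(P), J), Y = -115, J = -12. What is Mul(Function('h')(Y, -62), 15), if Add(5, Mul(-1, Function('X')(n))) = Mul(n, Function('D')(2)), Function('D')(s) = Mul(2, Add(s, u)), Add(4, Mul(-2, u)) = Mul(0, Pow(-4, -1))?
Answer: -90180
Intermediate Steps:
u = 2 (u = Add(2, Mul(Rational(-1, 2), Mul(0, Pow(-4, -1)))) = Add(2, Mul(Rational(-1, 2), Mul(0, Rational(-1, 4)))) = Add(2, Mul(Rational(-1, 2), 0)) = Add(2, 0) = 2)
Function('D')(s) = Add(4, Mul(2, s)) (Function('D')(s) = Mul(2, Add(s, 2)) = Mul(2, Add(2, s)) = Add(4, Mul(2, s)))
Function('X')(n) = Add(5, Mul(-8, n)) (Function('X')(n) = Add(5, Mul(-1, Mul(n, Add(4, Mul(2, 2))))) = Add(5, Mul(-1, Mul(n, Add(4, 4)))) = Add(5, Mul(-1, Mul(n, 8))) = Add(5, Mul(-1, Mul(8, n))) = Add(5, Mul(-8, n)))
Function('h')(R, P) = Add(-60, Mul(96, P)) (Function('h')(R, P) = Mul(Add(5, Mul(-8, P)), -12) = Add(-60, Mul(96, P)))
Mul(Function('h')(Y, -62), 15) = Mul(Add(-60, Mul(96, -62)), 15) = Mul(Add(-60, -5952), 15) = Mul(-6012, 15) = -90180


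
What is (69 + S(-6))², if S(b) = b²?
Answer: 11025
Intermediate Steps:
(69 + S(-6))² = (69 + (-6)²)² = (69 + 36)² = 105² = 11025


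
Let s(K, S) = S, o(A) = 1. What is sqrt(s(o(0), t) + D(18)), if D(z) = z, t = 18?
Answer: 6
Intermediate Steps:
sqrt(s(o(0), t) + D(18)) = sqrt(18 + 18) = sqrt(36) = 6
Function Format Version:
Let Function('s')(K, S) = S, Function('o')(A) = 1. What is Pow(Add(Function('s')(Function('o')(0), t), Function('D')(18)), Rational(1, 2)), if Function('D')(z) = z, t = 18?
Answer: 6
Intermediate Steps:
Pow(Add(Function('s')(Function('o')(0), t), Function('D')(18)), Rational(1, 2)) = Pow(Add(18, 18), Rational(1, 2)) = Pow(36, Rational(1, 2)) = 6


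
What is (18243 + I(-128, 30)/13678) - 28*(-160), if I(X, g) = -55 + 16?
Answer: 310805155/13678 ≈ 22723.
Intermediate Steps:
I(X, g) = -39
(18243 + I(-128, 30)/13678) - 28*(-160) = (18243 - 39/13678) - 28*(-160) = (18243 - 39*1/13678) + 4480 = (18243 - 39/13678) + 4480 = 249527715/13678 + 4480 = 310805155/13678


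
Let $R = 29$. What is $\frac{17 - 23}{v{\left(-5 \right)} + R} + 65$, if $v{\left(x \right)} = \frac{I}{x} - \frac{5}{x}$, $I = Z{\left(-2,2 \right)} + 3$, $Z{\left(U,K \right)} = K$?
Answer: $\frac{1879}{29} \approx 64.793$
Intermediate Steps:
$I = 5$ ($I = 2 + 3 = 5$)
$v{\left(x \right)} = 0$ ($v{\left(x \right)} = \frac{5}{x} - \frac{5}{x} = 0$)
$\frac{17 - 23}{v{\left(-5 \right)} + R} + 65 = \frac{17 - 23}{0 + 29} + 65 = \frac{1}{29} \left(-6\right) + 65 = - \frac{6}{29} + 65 = \frac{1879}{29}$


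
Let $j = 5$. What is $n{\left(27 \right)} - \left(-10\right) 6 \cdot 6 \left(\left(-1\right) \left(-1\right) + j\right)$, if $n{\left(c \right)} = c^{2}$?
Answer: $2889$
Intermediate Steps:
$n{\left(27 \right)} - \left(-10\right) 6 \cdot 6 \left(\left(-1\right) \left(-1\right) + j\right) = 27^{2} - \left(-10\right) 6 \cdot 6 \left(\left(-1\right) \left(-1\right) + 5\right) = 729 - - 60 \cdot 6 \left(1 + 5\right) = 729 - - 60 \cdot 6 \cdot 6 = 729 - \left(-60\right) 36 = 729 - -2160 = 729 + 2160 = 2889$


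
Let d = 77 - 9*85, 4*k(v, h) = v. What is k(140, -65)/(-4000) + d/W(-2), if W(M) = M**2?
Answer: -137607/800 ≈ -172.01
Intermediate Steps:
k(v, h) = v/4
d = -688 (d = 77 - 765 = -688)
k(140, -65)/(-4000) + d/W(-2) = ((1/4)*140)/(-4000) - 688/((-2)**2) = 35*(-1/4000) - 688/4 = -7/800 - 688*1/4 = -7/800 - 172 = -137607/800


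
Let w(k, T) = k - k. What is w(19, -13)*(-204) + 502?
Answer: 502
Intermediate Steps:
w(k, T) = 0
w(19, -13)*(-204) + 502 = 0*(-204) + 502 = 0 + 502 = 502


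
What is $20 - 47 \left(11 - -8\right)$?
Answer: $-873$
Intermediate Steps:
$20 - 47 \left(11 - -8\right) = 20 - 47 \left(11 + 8\right) = 20 - 893 = -873$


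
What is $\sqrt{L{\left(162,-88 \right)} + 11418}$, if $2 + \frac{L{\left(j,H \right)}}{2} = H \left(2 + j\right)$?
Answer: $5 i \sqrt{698} \approx 132.1 i$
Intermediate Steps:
$L{\left(j,H \right)} = -4 + 2 H \left(2 + j\right)$
$\sqrt{L{\left(162,-88 \right)} + 11418} = \sqrt{\left(-4 + 4 \left(-88\right) + 2 \left(-88\right) 162\right) + 11418} = \sqrt{\left(-4 - 352 - 28512\right) + 11418} = \sqrt{-28868 + 11418} = \sqrt{-17450} = 5 i \sqrt{698}$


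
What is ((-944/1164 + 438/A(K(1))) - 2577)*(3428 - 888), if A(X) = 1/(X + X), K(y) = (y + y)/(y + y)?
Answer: -1257876580/291 ≈ -4.3226e+6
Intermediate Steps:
K(y) = 1 (K(y) = (2*y)/((2*y)) = (2*y)*(1/(2*y)) = 1)
A(X) = 1/(2*X)
((-944/1164 + 438/A(K(1))) - 2577)*(3428 - 888) = ((-944/1164 + 438/(((½)/1))) - 2577)*(3428 - 888) = ((-944*1/1164 + 438/(((½)*1))) - 2577)*2540 = ((-236/291 + 438/(½)) - 2577)*2540 = ((-236/291 + 438*2) - 2577)*2540 = ((-236/291 + 876) - 2577)*2540 = (254680/291 - 2577)*2540 = -495227/291*2540 = -1257876580/291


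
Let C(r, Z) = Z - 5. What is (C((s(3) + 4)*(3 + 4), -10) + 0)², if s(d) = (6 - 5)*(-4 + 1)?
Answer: 225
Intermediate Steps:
s(d) = -3 (s(d) = 1*(-3) = -3)
C(r, Z) = -5 + Z
(C((s(3) + 4)*(3 + 4), -10) + 0)² = ((-5 - 10) + 0)² = (-15 + 0)² = (-15)² = 225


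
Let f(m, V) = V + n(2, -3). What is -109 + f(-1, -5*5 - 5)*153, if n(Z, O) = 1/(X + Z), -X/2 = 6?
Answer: -47143/10 ≈ -4714.3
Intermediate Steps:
X = -12 (X = -2*6 = -12)
n(Z, O) = 1/(-12 + Z)
f(m, V) = -⅒ + V (f(m, V) = V + 1/(-12 + 2) = V + 1/(-10) = V - ⅒ = -⅒ + V)
-109 + f(-1, -5*5 - 5)*153 = -109 + (-⅒ + (-5*5 - 5))*153 = -109 + (-⅒ + (-25 - 5))*153 = -109 + (-⅒ - 30)*153 = -109 - 301/10*153 = -109 - 46053/10 = -47143/10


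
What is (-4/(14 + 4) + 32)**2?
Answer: 81796/81 ≈ 1009.8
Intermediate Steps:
(-4/(14 + 4) + 32)**2 = (-4/18 + 32)**2 = (-4*1/18 + 32)**2 = (-2/9 + 32)**2 = (286/9)**2 = 81796/81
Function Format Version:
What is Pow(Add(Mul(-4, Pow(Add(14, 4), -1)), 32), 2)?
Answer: Rational(81796, 81) ≈ 1009.8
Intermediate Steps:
Pow(Add(Mul(-4, Pow(Add(14, 4), -1)), 32), 2) = Pow(Add(Mul(-4, Pow(18, -1)), 32), 2) = Pow(Add(Mul(-4, Rational(1, 18)), 32), 2) = Pow(Add(Rational(-2, 9), 32), 2) = Pow(Rational(286, 9), 2) = Rational(81796, 81)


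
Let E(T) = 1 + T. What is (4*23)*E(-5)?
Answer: -368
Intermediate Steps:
(4*23)*E(-5) = (4*23)*(1 - 5) = 92*(-4) = -368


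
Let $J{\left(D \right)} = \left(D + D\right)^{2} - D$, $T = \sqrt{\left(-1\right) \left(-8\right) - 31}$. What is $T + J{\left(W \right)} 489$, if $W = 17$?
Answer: $556971 + i \sqrt{23} \approx 5.5697 \cdot 10^{5} + 4.7958 i$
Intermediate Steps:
$T = i \sqrt{23}$ ($T = \sqrt{8 - 31} = \sqrt{-23} = i \sqrt{23} \approx 4.7958 i$)
$J{\left(D \right)} = - D + 4 D^{2}$ ($J{\left(D \right)} = \left(2 D\right)^{2} - D = 4 D^{2} - D = - D + 4 D^{2}$)
$T + J{\left(W \right)} 489 = i \sqrt{23} + 17 \left(-1 + 4 \cdot 17\right) 489 = i \sqrt{23} + 17 \left(-1 + 68\right) 489 = i \sqrt{23} + 17 \cdot 67 \cdot 489 = i \sqrt{23} + 1139 \cdot 489 = i \sqrt{23} + 556971 = 556971 + i \sqrt{23}$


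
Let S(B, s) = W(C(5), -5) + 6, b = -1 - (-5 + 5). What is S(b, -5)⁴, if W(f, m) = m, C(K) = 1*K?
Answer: 1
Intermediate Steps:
C(K) = K
b = -1 (b = -1 - 1*0 = -1 + 0 = -1)
S(B, s) = 1 (S(B, s) = -5 + 6 = 1)
S(b, -5)⁴ = 1⁴ = 1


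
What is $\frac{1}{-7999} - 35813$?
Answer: $- \frac{286468188}{7999} \approx -35813.0$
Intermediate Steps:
$\frac{1}{-7999} - 35813 = - \frac{1}{7999} - 35813 = - \frac{286468188}{7999}$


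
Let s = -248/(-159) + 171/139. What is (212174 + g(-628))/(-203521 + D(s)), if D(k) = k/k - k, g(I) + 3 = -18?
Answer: -4688793453/4498057181 ≈ -1.0424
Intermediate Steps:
g(I) = -21 (g(I) = -3 - 18 = -21)
s = 61661/22101 (s = -248*(-1/159) + 171*(1/139) = 248/159 + 171/139 = 61661/22101 ≈ 2.7900)
D(k) = 1 - k
(212174 + g(-628))/(-203521 + D(s)) = (212174 - 21)/(-203521 + (1 - 1*61661/22101)) = 212153/(-203521 + (1 - 61661/22101)) = 212153/(-203521 - 39560/22101) = 212153/(-4498057181/22101) = 212153*(-22101/4498057181) = -4688793453/4498057181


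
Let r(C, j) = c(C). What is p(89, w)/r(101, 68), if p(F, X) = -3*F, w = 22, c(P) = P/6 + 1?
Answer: -1602/107 ≈ -14.972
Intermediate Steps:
c(P) = 1 + P/6 (c(P) = P*(⅙) + 1 = P/6 + 1 = 1 + P/6)
r(C, j) = 1 + C/6
p(89, w)/r(101, 68) = (-3*89)/(1 + (⅙)*101) = -267/(1 + 101/6) = -267/107/6 = -267*6/107 = -1602/107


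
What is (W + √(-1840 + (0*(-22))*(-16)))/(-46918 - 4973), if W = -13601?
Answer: 1943/7413 - 4*I*√115/51891 ≈ 0.26211 - 0.00082664*I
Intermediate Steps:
(W + √(-1840 + (0*(-22))*(-16)))/(-46918 - 4973) = (-13601 + √(-1840 + (0*(-22))*(-16)))/(-46918 - 4973) = (-13601 + √(-1840 + 0*(-16)))/(-51891) = (-13601 + √(-1840 + 0))*(-1/51891) = (-13601 + √(-1840))*(-1/51891) = (-13601 + 4*I*√115)*(-1/51891) = 1943/7413 - 4*I*√115/51891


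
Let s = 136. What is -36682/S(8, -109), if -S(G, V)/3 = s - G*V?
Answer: 18341/1512 ≈ 12.130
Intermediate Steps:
S(G, V) = -408 + 3*G*V (S(G, V) = -3*(136 - G*V) = -408 + 3*G*V)
-36682/S(8, -109) = -36682/(-408 + 3*8*(-109)) = -36682/(-408 - 2616) = -36682/(-3024) = -36682*(-1/3024) = 18341/1512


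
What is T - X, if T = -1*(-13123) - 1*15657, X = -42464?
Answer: 39930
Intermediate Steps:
T = -2534 (T = 13123 - 15657 = -2534)
T - X = -2534 - 1*(-42464) = -2534 + 42464 = 39930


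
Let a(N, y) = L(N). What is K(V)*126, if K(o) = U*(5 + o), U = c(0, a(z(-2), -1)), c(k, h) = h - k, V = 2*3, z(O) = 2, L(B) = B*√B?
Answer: 2772*√2 ≈ 3920.2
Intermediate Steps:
L(B) = B^(3/2)
a(N, y) = N^(3/2)
V = 6
U = 2*√2 (U = 2^(3/2) - 1*0 = 2*√2 + 0 = 2*√2 ≈ 2.8284)
K(o) = 2*√2*(5 + o) (K(o) = (2*√2)*(5 + o) = 2*√2*(5 + o))
K(V)*126 = (2*√2*(5 + 6))*126 = (2*√2*11)*126 = (22*√2)*126 = 2772*√2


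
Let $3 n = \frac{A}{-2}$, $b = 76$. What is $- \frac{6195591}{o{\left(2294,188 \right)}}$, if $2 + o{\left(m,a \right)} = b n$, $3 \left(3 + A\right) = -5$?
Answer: $- \frac{55760319}{514} \approx -1.0848 \cdot 10^{5}$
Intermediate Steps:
$A = - \frac{14}{3}$ ($A = -3 + \frac{1}{3} \left(-5\right) = -3 - \frac{5}{3} = - \frac{14}{3} \approx -4.6667$)
$n = \frac{7}{9}$ ($n = \frac{\left(- \frac{14}{3}\right) \frac{1}{-2}}{3} = \frac{\left(- \frac{14}{3}\right) \left(- \frac{1}{2}\right)}{3} = \frac{1}{3} \cdot \frac{7}{3} = \frac{7}{9} \approx 0.77778$)
$o{\left(m,a \right)} = \frac{514}{9}$ ($o{\left(m,a \right)} = -2 + 76 \cdot \frac{7}{9} = -2 + \frac{532}{9} = \frac{514}{9}$)
$- \frac{6195591}{o{\left(2294,188 \right)}} = - \frac{6195591}{\frac{514}{9}} = \left(-6195591\right) \frac{9}{514} = - \frac{55760319}{514}$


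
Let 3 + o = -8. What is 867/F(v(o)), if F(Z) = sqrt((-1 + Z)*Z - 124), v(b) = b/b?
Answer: -867*I*sqrt(31)/62 ≈ -77.859*I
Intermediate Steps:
o = -11 (o = -3 - 8 = -11)
v(b) = 1
F(Z) = sqrt(-124 + Z*(-1 + Z)) (F(Z) = sqrt(Z*(-1 + Z) - 124) = sqrt(-124 + Z*(-1 + Z)))
867/F(v(o)) = 867/(sqrt(-124 + 1**2 - 1*1)) = 867/(sqrt(-124 + 1 - 1)) = 867/(sqrt(-124)) = 867/((2*I*sqrt(31))) = 867*(-I*sqrt(31)/62) = -867*I*sqrt(31)/62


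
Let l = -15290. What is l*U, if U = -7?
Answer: 107030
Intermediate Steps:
l*U = -15290*(-7) = 107030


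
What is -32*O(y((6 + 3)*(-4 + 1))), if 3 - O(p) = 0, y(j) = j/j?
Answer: -96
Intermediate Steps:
y(j) = 1
O(p) = 3 (O(p) = 3 - 1*0 = 3 + 0 = 3)
-32*O(y((6 + 3)*(-4 + 1))) = -32*3 = -96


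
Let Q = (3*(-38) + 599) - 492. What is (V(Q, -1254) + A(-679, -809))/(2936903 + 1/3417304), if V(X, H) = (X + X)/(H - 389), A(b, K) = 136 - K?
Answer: 5305873638296/16489625077109859 ≈ 0.00032177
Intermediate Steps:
Q = -7 (Q = (-114 + 599) - 492 = 485 - 492 = -7)
V(X, H) = 2*X/(-389 + H) (V(X, H) = (2*X)/(-389 + H) = 2*X/(-389 + H))
(V(Q, -1254) + A(-679, -809))/(2936903 + 1/3417304) = (2*(-7)/(-389 - 1254) + (136 - 1*(-809)))/(2936903 + 1/3417304) = (2*(-7)/(-1643) + (136 + 809))/(2936903 + 1/3417304) = (2*(-7)*(-1/1643) + 945)/(10036290369513/3417304) = (14/1643 + 945)*(3417304/10036290369513) = (1552649/1643)*(3417304/10036290369513) = 5305873638296/16489625077109859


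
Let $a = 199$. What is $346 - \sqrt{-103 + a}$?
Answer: $346 - 4 \sqrt{6} \approx 336.2$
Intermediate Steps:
$346 - \sqrt{-103 + a} = 346 - \sqrt{-103 + 199} = 346 - \sqrt{96} = 346 - 4 \sqrt{6}$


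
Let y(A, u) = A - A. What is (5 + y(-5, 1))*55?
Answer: 275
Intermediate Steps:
y(A, u) = 0
(5 + y(-5, 1))*55 = (5 + 0)*55 = 5*55 = 275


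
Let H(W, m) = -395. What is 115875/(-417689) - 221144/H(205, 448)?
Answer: 92323645591/164987155 ≈ 559.58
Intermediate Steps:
115875/(-417689) - 221144/H(205, 448) = 115875/(-417689) - 221144/(-395) = 115875*(-1/417689) - 221144*(-1/395) = -115875/417689 + 221144/395 = 92323645591/164987155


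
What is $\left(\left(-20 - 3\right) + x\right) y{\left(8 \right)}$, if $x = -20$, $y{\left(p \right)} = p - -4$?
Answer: $-516$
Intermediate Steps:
$y{\left(p \right)} = 4 + p$ ($y{\left(p \right)} = p + 4 = 4 + p$)
$\left(\left(-20 - 3\right) + x\right) y{\left(8 \right)} = \left(\left(-20 - 3\right) - 20\right) \left(4 + 8\right) = \left(-23 - 20\right) 12 = \left(-43\right) 12 = -516$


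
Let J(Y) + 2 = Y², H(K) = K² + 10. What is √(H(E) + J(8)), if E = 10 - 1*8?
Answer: 2*√19 ≈ 8.7178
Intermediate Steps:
E = 2 (E = 10 - 8 = 2)
H(K) = 10 + K²
J(Y) = -2 + Y²
√(H(E) + J(8)) = √((10 + 2²) + (-2 + 8²)) = √((10 + 4) + (-2 + 64)) = √(14 + 62) = √76 = 2*√19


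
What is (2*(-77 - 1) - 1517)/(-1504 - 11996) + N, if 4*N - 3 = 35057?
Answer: 118329173/13500 ≈ 8765.1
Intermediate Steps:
N = 8765 (N = ¾ + (¼)*35057 = ¾ + 35057/4 = 8765)
(2*(-77 - 1) - 1517)/(-1504 - 11996) + N = (2*(-77 - 1) - 1517)/(-1504 - 11996) + 8765 = (2*(-78) - 1517)/(-13500) + 8765 = (-156 - 1517)*(-1/13500) + 8765 = -1673*(-1/13500) + 8765 = 1673/13500 + 8765 = 118329173/13500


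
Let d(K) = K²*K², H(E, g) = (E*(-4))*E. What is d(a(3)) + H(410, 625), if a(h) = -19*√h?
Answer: 500489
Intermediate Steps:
H(E, g) = -4*E² (H(E, g) = (-4*E)*E = -4*E²)
d(K) = K⁴
d(a(3)) + H(410, 625) = (-19*√3)⁴ - 4*410² = 1172889 - 4*168100 = 1172889 - 672400 = 500489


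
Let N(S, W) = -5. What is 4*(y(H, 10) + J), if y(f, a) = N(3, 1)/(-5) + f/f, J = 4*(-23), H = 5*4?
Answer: -360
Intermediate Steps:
H = 20
J = -92
y(f, a) = 2 (y(f, a) = -5/(-5) + f/f = -5*(-⅕) + 1 = 1 + 1 = 2)
4*(y(H, 10) + J) = 4*(2 - 92) = 4*(-90) = -360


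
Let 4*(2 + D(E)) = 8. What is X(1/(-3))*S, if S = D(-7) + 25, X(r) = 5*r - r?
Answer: -100/3 ≈ -33.333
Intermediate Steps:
D(E) = 0 (D(E) = -2 + (¼)*8 = -2 + 2 = 0)
X(r) = 4*r
S = 25 (S = 0 + 25 = 25)
X(1/(-3))*S = (4/(-3))*25 = (4*(-⅓))*25 = -4/3*25 = -100/3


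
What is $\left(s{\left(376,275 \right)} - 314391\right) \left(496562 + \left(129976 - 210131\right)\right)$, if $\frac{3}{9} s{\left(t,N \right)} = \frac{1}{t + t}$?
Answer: $- \frac{98447787829803}{752} \approx -1.3091 \cdot 10^{11}$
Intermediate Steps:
$s{\left(t,N \right)} = \frac{3}{2 t}$ ($s{\left(t,N \right)} = \frac{3}{t + t} = \frac{3}{2 t}$)
$\left(s{\left(376,275 \right)} - 314391\right) \left(496562 + \left(129976 - 210131\right)\right) = \left(\frac{3}{2 \cdot 376} - 314391\right) \left(496562 + \left(129976 - 210131\right)\right) = \left(\frac{3}{2} \cdot \frac{1}{376} - 314391\right) \left(496562 - 80155\right) = \left(\frac{3}{752} - 314391\right) 416407 = \left(- \frac{236422029}{752}\right) 416407 = - \frac{98447787829803}{752}$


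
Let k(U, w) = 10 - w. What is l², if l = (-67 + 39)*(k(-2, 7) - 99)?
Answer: 7225344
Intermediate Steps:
l = 2688 (l = (-67 + 39)*((10 - 1*7) - 99) = -28*((10 - 7) - 99) = -28*(3 - 99) = -28*(-96) = 2688)
l² = 2688² = 7225344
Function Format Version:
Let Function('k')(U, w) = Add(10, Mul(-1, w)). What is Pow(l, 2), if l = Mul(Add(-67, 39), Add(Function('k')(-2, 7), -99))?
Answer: 7225344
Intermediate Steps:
l = 2688 (l = Mul(Add(-67, 39), Add(Add(10, Mul(-1, 7)), -99)) = Mul(-28, Add(Add(10, -7), -99)) = Mul(-28, Add(3, -99)) = Mul(-28, -96) = 2688)
Pow(l, 2) = Pow(2688, 2) = 7225344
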